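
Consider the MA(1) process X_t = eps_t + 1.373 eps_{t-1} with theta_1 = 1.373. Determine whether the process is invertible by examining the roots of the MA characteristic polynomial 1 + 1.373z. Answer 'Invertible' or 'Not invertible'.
\text{Not invertible}

The MA(q) characteristic polynomial is P(z) = 1 + 1.373z.
Invertibility requires all roots to lie outside the unit circle, i.e. |z| > 1 for every root.
This is linear in z: 1 + (1.373) z = 0  =>  z = -1/(1.373) = -0.728332,  |z| = 0.728332.
Moduli of all roots: 0.7283.
All moduli strictly greater than 1? No.
Verdict: Not invertible.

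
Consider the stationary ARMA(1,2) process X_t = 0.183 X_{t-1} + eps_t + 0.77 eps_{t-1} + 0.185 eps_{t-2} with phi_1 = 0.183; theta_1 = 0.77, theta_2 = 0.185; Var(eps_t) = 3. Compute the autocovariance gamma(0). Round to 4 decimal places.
\gamma(0) = 6.1256

Multiply the model equation by X_{t-k} and take expectations. With theta_0 = psi_0 = 1 and psi_j the MA(infinity) weights, this gives
  gamma(k) - sum_i phi_i gamma(k-i) = c_k,
  c_k = sigma^2 * sum_{j=k..q} theta_j psi_{j-k}   (c_k = 0 for k > q),
using gamma(-m) = gamma(m).
psi-weights needed (psi_j = theta_j + sum_i phi_i psi_{j-i}):
  psi_1 = theta_1 + phi_1 = 0.77 + (0.183) = 0.953
  psi_2 = theta_2 + phi_1 psi_1 = 0.185 + (0.183)(0.953) = 0.359399
Right-hand sides:
  c_0 = sigma^2 (1 + theta_1 psi_1 + theta_2 psi_2) = 3 * (1 + (0.77)(0.953) + (0.185)(0.359399)) = 3 * 1.800299 = 5.400896
  c_1 = sigma^2 (theta_1 + theta_2 psi_1) = 3 * (0.77 + (0.185)(0.953)) = 2.838915
  c_2 = sigma^2 theta_2 = 3 * (0.185) = 0.555
Equations for k = 0 and k = 1 (AR order 1):
  gamma(0) = phi_1 gamma(1) + c_0
  gamma(1) = phi_1 gamma(0) + c_1
Substituting the second into the first: gamma(0) (1 - phi_1^2) = c_0 + phi_1 c_1, so
  gamma(0) = (c_0 + phi_1 c_1) / (1 - phi_1^2) = (5.400896 + (0.183)(2.838915)) / (1 - (0.183)^2) = 5.920418 / 0.966511 = 6.125557.
Therefore gamma(0) = 6.1256 (to 4 decimal places).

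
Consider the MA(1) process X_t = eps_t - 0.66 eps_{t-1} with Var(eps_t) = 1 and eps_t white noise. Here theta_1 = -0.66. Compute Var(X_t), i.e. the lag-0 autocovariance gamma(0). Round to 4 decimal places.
\gamma(0) = 1.4356

For an MA(q) process X_t = eps_t + sum_i theta_i eps_{t-i} with
Var(eps_t) = sigma^2, the variance is
  gamma(0) = sigma^2 * (1 + sum_i theta_i^2).
  sum_i theta_i^2 = (-0.66)^2 = 0.4356.
  gamma(0) = 1 * (1 + 0.4356) = 1 * 1.4356 = 1.4356.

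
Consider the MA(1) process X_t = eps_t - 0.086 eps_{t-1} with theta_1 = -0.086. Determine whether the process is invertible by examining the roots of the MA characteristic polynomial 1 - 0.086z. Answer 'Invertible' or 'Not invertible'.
\text{Invertible}

The MA(q) characteristic polynomial is P(z) = 1 - 0.086z.
Invertibility requires all roots to lie outside the unit circle, i.e. |z| > 1 for every root.
This is linear in z: 1 + (-0.086) z = 0  =>  z = -1/(-0.086) = 11.627907,  |z| = 11.627907.
Moduli of all roots: 11.6279.
All moduli strictly greater than 1? Yes.
Verdict: Invertible.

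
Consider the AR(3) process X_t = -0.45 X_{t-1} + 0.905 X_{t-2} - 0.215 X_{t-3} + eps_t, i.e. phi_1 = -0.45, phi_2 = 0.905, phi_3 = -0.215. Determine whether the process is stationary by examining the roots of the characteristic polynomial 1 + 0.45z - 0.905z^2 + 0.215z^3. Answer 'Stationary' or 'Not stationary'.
\text{Not stationary}

The AR(p) characteristic polynomial is P(z) = 1 + 0.45z - 0.905z^2 + 0.215z^3.
Stationarity requires all roots to lie outside the unit circle, i.e. |z| > 1 for every root.
Degree 3: look for a simple real root z0 first, then factor out (1 - z/z0) and solve the remaining quadratic.
Testing z0 = 2: P(2) = 1 + (0.45)(2) + (-0.905)(2)^2 + (0.215)(2)^3
  = 1 + (0.9) + (-3.62) + (1.72) = 0.  So z_0 = 2 is a root, |z_0| = 2.
Divide out the factor (1 - 0.5 z) = (1 - z/z0) (since 1/z0 = 0.5):
  P(z) = (1 - 0.5 z)(1 + (0.95) z + (-0.43) z^2)
  [check: z-coef 0.95 - (0.5) = 0.45; z^2-coef -0.43 - (0.5)(0.95) = -0.905; z^3-coef -(0.5)(-0.43) = 0.215.]
Remaining roots from the quadratic factor 1 + (0.95) z + (-0.43) z^2:
  Set 1 + (0.95) z + (-0.43) z^2 = 0, i.e. a z^2 + b z + c = 0 with a = -0.43, b = 0.95, c = 1.
  Discriminant D = b^2 - 4ac = (0.95)^2 - 4*(-0.43)*1 = 0.9025 - (-1.72) = 2.6225.
  D >= 0, so the roots are real: z = (-b +/- sqrt(D)) / (2a) = (-0.95 +/- 1.619413) / (-0.86).
    z_1 = (-0.95 + 1.619413) / (-0.86) = -0.7784,   |z_1| = 0.7784.
    z_2 = (-0.95 - 1.619413) / (-0.86) = 2.9877,   |z_2| = 2.9877.
Moduli of all roots: 2.0000, 0.7784, 2.9877.
All moduli strictly greater than 1? No.
Verdict: Not stationary.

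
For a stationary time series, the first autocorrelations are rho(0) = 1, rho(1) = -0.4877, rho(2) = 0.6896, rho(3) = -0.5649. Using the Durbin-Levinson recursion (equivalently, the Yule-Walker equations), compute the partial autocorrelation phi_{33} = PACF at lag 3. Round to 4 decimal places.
\phi_{33} = -0.2809

The PACF at lag k is phi_{kk}, the last component of the solution
to the Yule-Walker system G_k phi = r_k where
  (G_k)_{ij} = rho(|i - j|), (r_k)_i = rho(i), i,j = 1..k.
Equivalently, Durbin-Levinson gives phi_{kk} iteratively:
  phi_{11} = rho(1)
  phi_{kk} = [rho(k) - sum_{j=1..k-1} phi_{k-1,j} rho(k-j)]
            / [1 - sum_{j=1..k-1} phi_{k-1,j} rho(j)],
  phi_{k,j} = phi_{k-1,j} - phi_{kk} phi_{k-1,k-j},  j = 1..k-1.
Step k = 1:
  phi_11 = rho(1) = -0.4877.
Step k = 2:
  phi_22 = [rho(2) - phi_11 rho(1)] / [1 - phi_11 rho(1)] = [0.6896 - (-0.4877)(-0.4877)] / [1 - (-0.4877)(-0.4877)]
         = 0.45174871 / 0.76214871 = 0.59273.
  Update: phi_21 = phi_11 - phi_22 phi_11 = -0.4877 - (0.59273)(-0.4877) = -0.198625.
Step k = 3:
  phi_33 = [rho(3) - phi_21 rho(2) - phi_22 rho(1)] / [1 - phi_21 rho(1) - phi_22 rho(2)]
    numerator   = -0.5649 - (-0.198625)(0.6896) - (0.59273)(-0.4877) = -0.13885332
    denominator = 1 - (-0.198625)(-0.4877) - (0.59273)(0.6896) = 0.49438352
  phi_33 = -0.13885332 / 0.49438352 = -0.2809.
Therefore phi_{33} = -0.2809.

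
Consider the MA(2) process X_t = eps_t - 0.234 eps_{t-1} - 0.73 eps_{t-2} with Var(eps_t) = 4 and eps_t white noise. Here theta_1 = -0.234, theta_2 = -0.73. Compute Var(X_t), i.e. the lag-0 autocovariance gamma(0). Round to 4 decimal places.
\gamma(0) = 6.3506

For an MA(q) process X_t = eps_t + sum_i theta_i eps_{t-i} with
Var(eps_t) = sigma^2, the variance is
  gamma(0) = sigma^2 * (1 + sum_i theta_i^2).
  sum_i theta_i^2 = (-0.234)^2 + (-0.73)^2 = 0.054756 + 0.5329 = 0.587656.
  gamma(0) = 4 * (1 + 0.587656) = 4 * 1.587656 = 6.350624, which rounds to 6.3506.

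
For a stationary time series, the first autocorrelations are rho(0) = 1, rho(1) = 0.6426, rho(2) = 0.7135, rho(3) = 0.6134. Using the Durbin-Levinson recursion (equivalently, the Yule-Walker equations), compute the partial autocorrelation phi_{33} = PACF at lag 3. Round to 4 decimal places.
\phi_{33} = 0.1400

The PACF at lag k is phi_{kk}, the last component of the solution
to the Yule-Walker system G_k phi = r_k where
  (G_k)_{ij} = rho(|i - j|), (r_k)_i = rho(i), i,j = 1..k.
Equivalently, Durbin-Levinson gives phi_{kk} iteratively:
  phi_{11} = rho(1)
  phi_{kk} = [rho(k) - sum_{j=1..k-1} phi_{k-1,j} rho(k-j)]
            / [1 - sum_{j=1..k-1} phi_{k-1,j} rho(j)],
  phi_{k,j} = phi_{k-1,j} - phi_{kk} phi_{k-1,k-j},  j = 1..k-1.
Step k = 1:
  phi_11 = rho(1) = 0.6426.
Step k = 2:
  phi_22 = [rho(2) - phi_11 rho(1)] / [1 - phi_11 rho(1)] = [0.7135 - (0.6426)(0.6426)] / [1 - (0.6426)(0.6426)]
         = 0.30056524 / 0.58706524 = 0.511979.
  Update: phi_21 = phi_11 - phi_22 phi_11 = 0.6426 - (0.511979)(0.6426) = 0.313602.
Step k = 3:
  phi_33 = [rho(3) - phi_21 rho(2) - phi_22 rho(1)] / [1 - phi_21 rho(1) - phi_22 rho(2)]
    numerator   = 0.6134 - (0.313602)(0.7135) - (0.511979)(0.6426) = 0.06064701
    denominator = 1 - (0.313602)(0.6426) - (0.511979)(0.7135) = 0.43318206
  phi_33 = 0.06064701 / 0.43318206 = 0.14.
Therefore phi_{33} = 0.1400.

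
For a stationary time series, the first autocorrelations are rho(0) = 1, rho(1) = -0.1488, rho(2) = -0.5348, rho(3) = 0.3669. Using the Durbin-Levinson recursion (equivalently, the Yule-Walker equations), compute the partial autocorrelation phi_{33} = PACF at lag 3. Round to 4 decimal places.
\phi_{33} = 0.2380

The PACF at lag k is phi_{kk}, the last component of the solution
to the Yule-Walker system G_k phi = r_k where
  (G_k)_{ij} = rho(|i - j|), (r_k)_i = rho(i), i,j = 1..k.
Equivalently, Durbin-Levinson gives phi_{kk} iteratively:
  phi_{11} = rho(1)
  phi_{kk} = [rho(k) - sum_{j=1..k-1} phi_{k-1,j} rho(k-j)]
            / [1 - sum_{j=1..k-1} phi_{k-1,j} rho(j)],
  phi_{k,j} = phi_{k-1,j} - phi_{kk} phi_{k-1,k-j},  j = 1..k-1.
Step k = 1:
  phi_11 = rho(1) = -0.1488.
Step k = 2:
  phi_22 = [rho(2) - phi_11 rho(1)] / [1 - phi_11 rho(1)] = [-0.5348 - (-0.1488)(-0.1488)] / [1 - (-0.1488)(-0.1488)]
         = -0.55694144 / 0.97785856 = -0.569552.
  Update: phi_21 = phi_11 - phi_22 phi_11 = -0.1488 - (-0.569552)(-0.1488) = -0.233549.
Step k = 3:
  phi_33 = [rho(3) - phi_21 rho(2) - phi_22 rho(1)] / [1 - phi_21 rho(1) - phi_22 rho(2)]
    numerator   = 0.3669 - (-0.233549)(-0.5348) - (-0.569552)(-0.1488) = 0.15724844
    denominator = 1 - (-0.233549)(-0.1488) - (-0.569552)(-0.5348) = 0.66065137
  phi_33 = 0.15724844 / 0.66065137 = 0.238.
Therefore phi_{33} = 0.2380.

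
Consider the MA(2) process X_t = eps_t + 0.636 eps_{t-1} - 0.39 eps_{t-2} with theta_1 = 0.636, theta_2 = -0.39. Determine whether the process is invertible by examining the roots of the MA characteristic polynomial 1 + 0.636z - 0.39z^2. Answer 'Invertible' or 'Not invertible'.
\text{Not invertible}

The MA(q) characteristic polynomial is P(z) = 1 + 0.636z - 0.39z^2.
Invertibility requires all roots to lie outside the unit circle, i.e. |z| > 1 for every root.
Set 1 + (0.636) z + (-0.39) z^2 = 0, i.e. a z^2 + b z + c = 0 with a = -0.39, b = 0.636, c = 1.
Discriminant D = b^2 - 4ac = (0.636)^2 - 4*(-0.39)*1 = 0.404496 - (-1.56) = 1.964496.
D >= 0, so the roots are real: z = (-b +/- sqrt(D)) / (2a) = (-0.636 +/- 1.401605) / (-0.78).
  z_1 = (-0.636 + 1.401605) / (-0.78) = -0.9815,   |z_1| = 0.9815.
  z_2 = (-0.636 - 1.401605) / (-0.78) = 2.6123,   |z_2| = 2.6123.
Moduli of all roots: 0.9815, 2.6123.
All moduli strictly greater than 1? No.
Verdict: Not invertible.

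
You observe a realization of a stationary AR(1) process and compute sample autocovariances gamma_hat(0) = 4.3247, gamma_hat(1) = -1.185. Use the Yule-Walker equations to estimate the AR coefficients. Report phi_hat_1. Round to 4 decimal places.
\hat\phi_{1} = -0.2740

The Yule-Walker equations for an AR(p) process read, in matrix form,
  Gamma_p phi = r_p,   with   (Gamma_p)_{ij} = gamma(|i - j|),
                       (r_p)_i = gamma(i),   i,j = 1..p.
Substitute the sample gammas (Toeplitz matrix and right-hand side of size 1):
  Gamma_p = [[4.3247]]
  r_p     = [-1.185]
With p = 1 this is the single equation gamma(0) phi_1 = gamma(1):
  phi_hat_1 = gamma(1) / gamma(0) = -1.185 / 4.3247 = -0.2740.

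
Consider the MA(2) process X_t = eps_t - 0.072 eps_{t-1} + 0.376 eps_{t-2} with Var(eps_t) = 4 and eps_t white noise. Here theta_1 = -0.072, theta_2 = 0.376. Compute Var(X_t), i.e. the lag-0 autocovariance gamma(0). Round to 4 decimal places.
\gamma(0) = 4.5862

For an MA(q) process X_t = eps_t + sum_i theta_i eps_{t-i} with
Var(eps_t) = sigma^2, the variance is
  gamma(0) = sigma^2 * (1 + sum_i theta_i^2).
  sum_i theta_i^2 = (-0.072)^2 + (0.376)^2 = 0.005184 + 0.141376 = 0.14656.
  gamma(0) = 4 * (1 + 0.14656) = 4 * 1.14656 = 4.58624, which rounds to 4.5862.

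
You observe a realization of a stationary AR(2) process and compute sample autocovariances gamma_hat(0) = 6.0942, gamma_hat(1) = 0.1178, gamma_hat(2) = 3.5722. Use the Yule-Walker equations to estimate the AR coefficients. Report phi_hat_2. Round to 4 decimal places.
\hat\phi_{2} = 0.5860

The Yule-Walker equations for an AR(p) process read, in matrix form,
  Gamma_p phi = r_p,   with   (Gamma_p)_{ij} = gamma(|i - j|),
                       (r_p)_i = gamma(i),   i,j = 1..p.
Substitute the sample gammas (Toeplitz matrix and right-hand side of size 2):
  Gamma_p = [[6.0942, 0.1178], [0.1178, 6.0942]]
  r_p     = [0.1178, 3.5722]
Written out:
  6.0942 phi_1 + 0.1178 phi_2 = 0.1178
  0.1178 phi_1 + 6.0942 phi_2 = 3.5722
Solve by Cramer's rule:
  det = gamma(0)^2 - gamma(1)^2 = (6.0942)^2 - (0.1178)^2 = 37.13927364 - 0.01387684 = 37.1253968
  phi_hat_1 = [gamma(1) gamma(0) - gamma(1) gamma(2)] / det = [(0.1178)(6.0942) - (0.1178)(3.5722)] / 37.1253968 = 0.2970916 / 37.1253968 = 0.008
  phi_hat_2 = [gamma(0) gamma(2) - gamma(1)^2] / det = [(6.0942)(3.5722) - (0.1178)^2] / 37.1253968 = 21.7558244 / 37.1253968 = 0.586
So phi_hat = [0.0080, 0.5860].
Therefore phi_hat_2 = 0.5860.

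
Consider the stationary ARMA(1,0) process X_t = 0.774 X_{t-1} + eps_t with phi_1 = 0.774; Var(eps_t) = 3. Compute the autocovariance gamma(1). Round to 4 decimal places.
\gamma(1) = 5.7916

Multiply the model equation by X_{t-k} and take expectations. With theta_0 = psi_0 = 1 and psi_j the MA(infinity) weights, this gives
  gamma(k) - sum_i phi_i gamma(k-i) = c_k,
  c_k = sigma^2 * sum_{j=k..q} theta_j psi_{j-k}   (c_k = 0 for k > q),
using gamma(-m) = gamma(m).
Pure AR (q = 0): c_0 = sigma^2 = 3, c_k = 0 for k >= 1.
Equations for k = 0 and k = 1 (AR order 1):
  gamma(0) = phi_1 gamma(1) + c_0
  gamma(1) = phi_1 gamma(0) + c_1
Substituting the second into the first: gamma(0) (1 - phi_1^2) = c_0 + phi_1 c_1, so
  gamma(0) = c_0 / (1 - phi_1^2) = 3 / (1 - (0.774)^2) = 3 / 0.400924 = 7.482715.
  gamma(1) = phi_1 gamma(0) = (0.774)(7.482715) = 5.791621.
Therefore gamma(1) = 5.7916 (to 4 decimal places).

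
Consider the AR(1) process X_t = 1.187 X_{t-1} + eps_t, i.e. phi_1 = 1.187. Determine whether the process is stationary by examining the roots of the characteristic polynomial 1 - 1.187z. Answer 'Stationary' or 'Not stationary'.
\text{Not stationary}

The AR(p) characteristic polynomial is P(z) = 1 - 1.187z.
Stationarity requires all roots to lie outside the unit circle, i.e. |z| > 1 for every root.
This is linear in z: 1 + (-1.187) z = 0  =>  z = -1/(-1.187) = 0.84246,  |z| = 0.84246.
Moduli of all roots: 0.8425.
All moduli strictly greater than 1? No.
Verdict: Not stationary.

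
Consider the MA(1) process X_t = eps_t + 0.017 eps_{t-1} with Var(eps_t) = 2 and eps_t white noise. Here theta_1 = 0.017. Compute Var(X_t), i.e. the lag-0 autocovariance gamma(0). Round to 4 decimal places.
\gamma(0) = 2.0006

For an MA(q) process X_t = eps_t + sum_i theta_i eps_{t-i} with
Var(eps_t) = sigma^2, the variance is
  gamma(0) = sigma^2 * (1 + sum_i theta_i^2).
  sum_i theta_i^2 = (0.017)^2 = 0.000289.
  gamma(0) = 2 * (1 + 0.000289) = 2 * 1.000289 = 2.000578, which rounds to 2.0006.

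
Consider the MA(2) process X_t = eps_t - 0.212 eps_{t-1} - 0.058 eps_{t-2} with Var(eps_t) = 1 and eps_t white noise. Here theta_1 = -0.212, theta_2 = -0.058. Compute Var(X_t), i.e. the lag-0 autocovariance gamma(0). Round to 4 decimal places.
\gamma(0) = 1.0483

For an MA(q) process X_t = eps_t + sum_i theta_i eps_{t-i} with
Var(eps_t) = sigma^2, the variance is
  gamma(0) = sigma^2 * (1 + sum_i theta_i^2).
  sum_i theta_i^2 = (-0.212)^2 + (-0.058)^2 = 0.044944 + 0.003364 = 0.048308.
  gamma(0) = 1 * (1 + 0.048308) = 1 * 1.048308 = 1.048308, which rounds to 1.0483.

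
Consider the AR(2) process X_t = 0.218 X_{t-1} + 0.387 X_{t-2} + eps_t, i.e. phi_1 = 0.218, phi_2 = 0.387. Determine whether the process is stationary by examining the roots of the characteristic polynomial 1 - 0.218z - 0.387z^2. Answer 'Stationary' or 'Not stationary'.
\text{Stationary}

The AR(p) characteristic polynomial is P(z) = 1 - 0.218z - 0.387z^2.
Stationarity requires all roots to lie outside the unit circle, i.e. |z| > 1 for every root.
Set 1 + (-0.218) z + (-0.387) z^2 = 0, i.e. a z^2 + b z + c = 0 with a = -0.387, b = -0.218, c = 1.
Discriminant D = b^2 - 4ac = (-0.218)^2 - 4*(-0.387)*1 = 0.047524 - (-1.548) = 1.595524.
D >= 0, so the roots are real: z = (-b +/- sqrt(D)) / (2a) = (0.218 +/- 1.263141) / (-0.774).
  z_1 = (0.218 + 1.263141) / (-0.774) = -1.9136,   |z_1| = 1.9136.
  z_2 = (0.218 - 1.263141) / (-0.774) = 1.3503,   |z_2| = 1.3503.
Moduli of all roots: 1.9136, 1.3503.
All moduli strictly greater than 1? Yes.
Verdict: Stationary.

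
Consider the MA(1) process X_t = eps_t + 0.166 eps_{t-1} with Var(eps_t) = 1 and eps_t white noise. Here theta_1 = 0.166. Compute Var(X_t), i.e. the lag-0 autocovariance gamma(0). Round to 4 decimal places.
\gamma(0) = 1.0276

For an MA(q) process X_t = eps_t + sum_i theta_i eps_{t-i} with
Var(eps_t) = sigma^2, the variance is
  gamma(0) = sigma^2 * (1 + sum_i theta_i^2).
  sum_i theta_i^2 = (0.166)^2 = 0.027556.
  gamma(0) = 1 * (1 + 0.027556) = 1 * 1.027556 = 1.027556, which rounds to 1.0276.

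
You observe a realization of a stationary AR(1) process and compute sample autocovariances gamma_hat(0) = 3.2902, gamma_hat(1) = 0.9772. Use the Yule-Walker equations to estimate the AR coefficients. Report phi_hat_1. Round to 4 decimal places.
\hat\phi_{1} = 0.2970

The Yule-Walker equations for an AR(p) process read, in matrix form,
  Gamma_p phi = r_p,   with   (Gamma_p)_{ij} = gamma(|i - j|),
                       (r_p)_i = gamma(i),   i,j = 1..p.
Substitute the sample gammas (Toeplitz matrix and right-hand side of size 1):
  Gamma_p = [[3.2902]]
  r_p     = [0.9772]
With p = 1 this is the single equation gamma(0) phi_1 = gamma(1):
  phi_hat_1 = gamma(1) / gamma(0) = 0.9772 / 3.2902 = 0.2970.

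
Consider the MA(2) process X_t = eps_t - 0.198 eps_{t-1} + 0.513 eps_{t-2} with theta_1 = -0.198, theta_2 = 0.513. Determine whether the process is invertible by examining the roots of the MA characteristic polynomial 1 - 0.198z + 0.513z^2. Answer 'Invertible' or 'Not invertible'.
\text{Invertible}

The MA(q) characteristic polynomial is P(z) = 1 - 0.198z + 0.513z^2.
Invertibility requires all roots to lie outside the unit circle, i.e. |z| > 1 for every root.
Set 1 + (-0.198) z + (0.513) z^2 = 0, i.e. a z^2 + b z + c = 0 with a = 0.513, b = -0.198, c = 1.
Discriminant D = b^2 - 4ac = (-0.198)^2 - 4*(0.513)*1 = 0.039204 - (2.052) = -2.012796.
D < 0, so the roots are the complex-conjugate pair z = (-b +/- i sqrt(-D)) / (2a) = 0.193 +/- 1.3828i.
For a conjugate pair |z|^2 = z * conj(z) = (product of roots) = c/a = 1/(0.513) = 1.949318, so |z| = sqrt(1.949318) = 1.3962 for both roots.
Moduli of all roots: 1.3962, 1.3962.
All moduli strictly greater than 1? Yes.
Verdict: Invertible.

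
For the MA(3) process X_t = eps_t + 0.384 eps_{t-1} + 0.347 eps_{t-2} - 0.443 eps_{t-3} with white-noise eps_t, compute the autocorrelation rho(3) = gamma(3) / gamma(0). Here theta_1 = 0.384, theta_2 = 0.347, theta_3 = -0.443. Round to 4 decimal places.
\rho(3) = -0.3026

For an MA(q) process with theta_0 = 1, the autocovariance is
  gamma(k) = sigma^2 * sum_{i=0..q-k} theta_i * theta_{i+k},
and rho(k) = gamma(k) / gamma(0). Sigma^2 cancels.
  numerator   = (1)*(-0.443) = -0.443.
  denominator = (1)^2 + (0.384)^2 + (0.347)^2 + (-0.443)^2 = 1.464114.
  rho(3) = -0.443 / 1.464114 = -0.3026.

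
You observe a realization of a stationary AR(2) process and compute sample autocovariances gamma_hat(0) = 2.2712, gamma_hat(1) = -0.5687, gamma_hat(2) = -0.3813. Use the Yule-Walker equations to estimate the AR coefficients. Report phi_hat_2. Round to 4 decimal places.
\hat\phi_{2} = -0.2460

The Yule-Walker equations for an AR(p) process read, in matrix form,
  Gamma_p phi = r_p,   with   (Gamma_p)_{ij} = gamma(|i - j|),
                       (r_p)_i = gamma(i),   i,j = 1..p.
Substitute the sample gammas (Toeplitz matrix and right-hand side of size 2):
  Gamma_p = [[2.2712, -0.5687], [-0.5687, 2.2712]]
  r_p     = [-0.5687, -0.3813]
Written out:
  2.2712 phi_1 - 0.5687 phi_2 = -0.5687
  -0.5687 phi_1 + 2.2712 phi_2 = -0.3813
Solve by Cramer's rule:
  det = gamma(0)^2 - gamma(1)^2 = (2.2712)^2 - (-0.5687)^2 = 5.15834944 - 0.32341969 = 4.83492975
  phi_hat_1 = [gamma(1) gamma(0) - gamma(1) gamma(2)] / det = [(-0.5687)(2.2712) - (-0.5687)(-0.3813)] / 4.83492975 = -1.50847675 / 4.83492975 = -0.312
  phi_hat_2 = [gamma(0) gamma(2) - gamma(1)^2] / det = [(2.2712)(-0.3813) - (-0.5687)^2] / 4.83492975 = -1.18942825 / 4.83492975 = -0.246
So phi_hat = [-0.3120, -0.2460].
Therefore phi_hat_2 = -0.2460.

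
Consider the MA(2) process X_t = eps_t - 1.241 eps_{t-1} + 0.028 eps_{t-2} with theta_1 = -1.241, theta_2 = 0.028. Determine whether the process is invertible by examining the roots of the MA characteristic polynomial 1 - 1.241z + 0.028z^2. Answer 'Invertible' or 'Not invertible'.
\text{Not invertible}

The MA(q) characteristic polynomial is P(z) = 1 - 1.241z + 0.028z^2.
Invertibility requires all roots to lie outside the unit circle, i.e. |z| > 1 for every root.
Set 1 + (-1.241) z + (0.028) z^2 = 0, i.e. a z^2 + b z + c = 0 with a = 0.028, b = -1.241, c = 1.
Discriminant D = b^2 - 4ac = (-1.241)^2 - 4*(0.028)*1 = 1.540081 - (0.112) = 1.428081.
D >= 0, so the roots are real: z = (-b +/- sqrt(D)) / (2a) = (1.241 +/- 1.195023) / (0.056).
  z_1 = (1.241 + 1.195023) / (0.056) = 43.5004,   |z_1| = 43.5004.
  z_2 = (1.241 - 1.195023) / (0.056) = 0.821,   |z_2| = 0.821.
Moduli of all roots: 43.5004, 0.8210.
All moduli strictly greater than 1? No.
Verdict: Not invertible.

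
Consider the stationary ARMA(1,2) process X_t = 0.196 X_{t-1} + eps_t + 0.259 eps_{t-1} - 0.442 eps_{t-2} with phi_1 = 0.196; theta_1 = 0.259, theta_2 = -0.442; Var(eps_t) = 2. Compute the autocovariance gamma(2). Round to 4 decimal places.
\gamma(2) = -0.7586

Multiply the model equation by X_{t-k} and take expectations. With theta_0 = psi_0 = 1 and psi_j the MA(infinity) weights, this gives
  gamma(k) - sum_i phi_i gamma(k-i) = c_k,
  c_k = sigma^2 * sum_{j=k..q} theta_j psi_{j-k}   (c_k = 0 for k > q),
using gamma(-m) = gamma(m).
psi-weights needed (psi_j = theta_j + sum_i phi_i psi_{j-i}):
  psi_1 = theta_1 + phi_1 = 0.259 + (0.196) = 0.455
  psi_2 = theta_2 + phi_1 psi_1 = -0.442 + (0.196)(0.455) = -0.35282
Right-hand sides:
  c_0 = sigma^2 (1 + theta_1 psi_1 + theta_2 psi_2) = 2 * (1 + (0.259)(0.455) + (-0.442)(-0.35282)) = 2 * 1.273791 = 2.547583
  c_1 = sigma^2 (theta_1 + theta_2 psi_1) = 2 * (0.259 + (-0.442)(0.455)) = 0.11578
  c_2 = sigma^2 theta_2 = 2 * (-0.442) = -0.884
Equations for k = 0 and k = 1 (AR order 1):
  gamma(0) = phi_1 gamma(1) + c_0
  gamma(1) = phi_1 gamma(0) + c_1
Substituting the second into the first: gamma(0) (1 - phi_1^2) = c_0 + phi_1 c_1, so
  gamma(0) = (c_0 + phi_1 c_1) / (1 - phi_1^2) = (2.547583 + (0.196)(0.11578)) / (1 - (0.196)^2) = 2.570276 / 0.961584 = 2.67296.
  gamma(1) = phi_1 gamma(0) + c_1 = (0.196)(2.67296) + (0.11578) = 0.63968.
For k = 2: gamma(2) = phi_1 gamma(1) + c_2
  = (0.196)(0.63968) + (-0.884) = -0.758623.
Therefore gamma(2) = -0.7586 (to 4 decimal places).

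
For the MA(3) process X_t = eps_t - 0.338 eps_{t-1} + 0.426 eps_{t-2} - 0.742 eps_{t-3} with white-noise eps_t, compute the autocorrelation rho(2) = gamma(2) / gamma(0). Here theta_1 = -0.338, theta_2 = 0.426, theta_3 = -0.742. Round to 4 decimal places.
\rho(2) = 0.3666

For an MA(q) process with theta_0 = 1, the autocovariance is
  gamma(k) = sigma^2 * sum_{i=0..q-k} theta_i * theta_{i+k},
and rho(k) = gamma(k) / gamma(0). Sigma^2 cancels.
  numerator   = (1)*(0.426) + (-0.338)*(-0.742) = 0.676796.
  denominator = (1)^2 + (-0.338)^2 + (0.426)^2 + (-0.742)^2 = 1.846284.
  rho(2) = 0.676796 / 1.846284 = 0.3666.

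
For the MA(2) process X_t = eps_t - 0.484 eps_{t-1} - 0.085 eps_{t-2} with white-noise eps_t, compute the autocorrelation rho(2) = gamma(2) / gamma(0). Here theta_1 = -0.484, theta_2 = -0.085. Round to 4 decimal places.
\rho(2) = -0.0685

For an MA(q) process with theta_0 = 1, the autocovariance is
  gamma(k) = sigma^2 * sum_{i=0..q-k} theta_i * theta_{i+k},
and rho(k) = gamma(k) / gamma(0). Sigma^2 cancels.
  numerator   = (1)*(-0.085) = -0.085.
  denominator = (1)^2 + (-0.484)^2 + (-0.085)^2 = 1.241481.
  rho(2) = -0.085 / 1.241481 = -0.0685.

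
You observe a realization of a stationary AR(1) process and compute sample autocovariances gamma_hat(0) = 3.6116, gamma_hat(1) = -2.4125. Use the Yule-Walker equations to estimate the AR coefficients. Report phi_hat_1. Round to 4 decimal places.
\hat\phi_{1} = -0.6680

The Yule-Walker equations for an AR(p) process read, in matrix form,
  Gamma_p phi = r_p,   with   (Gamma_p)_{ij} = gamma(|i - j|),
                       (r_p)_i = gamma(i),   i,j = 1..p.
Substitute the sample gammas (Toeplitz matrix and right-hand side of size 1):
  Gamma_p = [[3.6116]]
  r_p     = [-2.4125]
With p = 1 this is the single equation gamma(0) phi_1 = gamma(1):
  phi_hat_1 = gamma(1) / gamma(0) = -2.4125 / 3.6116 = -0.6680.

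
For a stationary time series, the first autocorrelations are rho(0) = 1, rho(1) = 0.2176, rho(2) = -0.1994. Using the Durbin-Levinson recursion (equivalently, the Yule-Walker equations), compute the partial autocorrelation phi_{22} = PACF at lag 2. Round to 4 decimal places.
\phi_{22} = -0.2590

The PACF at lag k is phi_{kk}, the last component of the solution
to the Yule-Walker system G_k phi = r_k where
  (G_k)_{ij} = rho(|i - j|), (r_k)_i = rho(i), i,j = 1..k.
Equivalently, Durbin-Levinson gives phi_{kk} iteratively:
  phi_{11} = rho(1)
  phi_{kk} = [rho(k) - sum_{j=1..k-1} phi_{k-1,j} rho(k-j)]
            / [1 - sum_{j=1..k-1} phi_{k-1,j} rho(j)],
  phi_{k,j} = phi_{k-1,j} - phi_{kk} phi_{k-1,k-j},  j = 1..k-1.
Step k = 1:
  phi_11 = rho(1) = 0.2176.
Step k = 2:
  phi_22 = [rho(2) - phi_11 rho(1)] / [1 - phi_11 rho(1)] = [-0.1994 - (0.2176)(0.2176)] / [1 - (0.2176)(0.2176)]
         = -0.24674976 / 0.95265024 = -0.259.
Therefore phi_{22} = -0.2590.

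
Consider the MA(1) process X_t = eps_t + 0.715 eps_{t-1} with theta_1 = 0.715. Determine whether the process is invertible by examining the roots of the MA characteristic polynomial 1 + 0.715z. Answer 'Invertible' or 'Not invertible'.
\text{Invertible}

The MA(q) characteristic polynomial is P(z) = 1 + 0.715z.
Invertibility requires all roots to lie outside the unit circle, i.e. |z| > 1 for every root.
This is linear in z: 1 + (0.715) z = 0  =>  z = -1/(0.715) = -1.398601,  |z| = 1.398601.
Moduli of all roots: 1.3986.
All moduli strictly greater than 1? Yes.
Verdict: Invertible.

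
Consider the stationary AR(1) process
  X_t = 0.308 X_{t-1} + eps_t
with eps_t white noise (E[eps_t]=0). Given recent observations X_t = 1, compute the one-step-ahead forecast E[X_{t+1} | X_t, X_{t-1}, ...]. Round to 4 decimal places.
E[X_{t+1} \mid \mathcal F_t] = 0.3080

For an AR(p) model X_t = c + sum_i phi_i X_{t-i} + eps_t, the
one-step-ahead conditional mean is
  E[X_{t+1} | X_t, ...] = c + sum_i phi_i X_{t+1-i}.
Substitute known values:
  E[X_{t+1} | ...] = (0.308) * (1)
                   = 0.3080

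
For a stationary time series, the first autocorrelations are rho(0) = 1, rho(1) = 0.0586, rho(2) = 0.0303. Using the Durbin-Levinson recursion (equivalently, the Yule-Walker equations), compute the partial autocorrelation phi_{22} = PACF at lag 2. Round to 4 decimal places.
\phi_{22} = 0.0270

The PACF at lag k is phi_{kk}, the last component of the solution
to the Yule-Walker system G_k phi = r_k where
  (G_k)_{ij} = rho(|i - j|), (r_k)_i = rho(i), i,j = 1..k.
Equivalently, Durbin-Levinson gives phi_{kk} iteratively:
  phi_{11} = rho(1)
  phi_{kk} = [rho(k) - sum_{j=1..k-1} phi_{k-1,j} rho(k-j)]
            / [1 - sum_{j=1..k-1} phi_{k-1,j} rho(j)],
  phi_{k,j} = phi_{k-1,j} - phi_{kk} phi_{k-1,k-j},  j = 1..k-1.
Step k = 1:
  phi_11 = rho(1) = 0.0586.
Step k = 2:
  phi_22 = [rho(2) - phi_11 rho(1)] / [1 - phi_11 rho(1)] = [0.0303 - (0.0586)(0.0586)] / [1 - (0.0586)(0.0586)]
         = 0.02686604 / 0.99656604 = 0.027.
Therefore phi_{22} = 0.0270.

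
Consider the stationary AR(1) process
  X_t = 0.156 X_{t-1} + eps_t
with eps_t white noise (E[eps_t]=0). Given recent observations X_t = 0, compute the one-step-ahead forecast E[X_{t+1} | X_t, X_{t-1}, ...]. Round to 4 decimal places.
E[X_{t+1} \mid \mathcal F_t] = 0.0000

For an AR(p) model X_t = c + sum_i phi_i X_{t-i} + eps_t, the
one-step-ahead conditional mean is
  E[X_{t+1} | X_t, ...] = c + sum_i phi_i X_{t+1-i}.
Substitute known values:
  E[X_{t+1} | ...] = (0.156) * (0)
                   = 0.0000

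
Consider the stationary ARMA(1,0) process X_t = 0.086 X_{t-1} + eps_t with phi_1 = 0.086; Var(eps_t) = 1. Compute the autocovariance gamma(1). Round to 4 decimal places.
\gamma(1) = 0.0866

Multiply the model equation by X_{t-k} and take expectations. With theta_0 = psi_0 = 1 and psi_j the MA(infinity) weights, this gives
  gamma(k) - sum_i phi_i gamma(k-i) = c_k,
  c_k = sigma^2 * sum_{j=k..q} theta_j psi_{j-k}   (c_k = 0 for k > q),
using gamma(-m) = gamma(m).
Pure AR (q = 0): c_0 = sigma^2 = 1, c_k = 0 for k >= 1.
Equations for k = 0 and k = 1 (AR order 1):
  gamma(0) = phi_1 gamma(1) + c_0
  gamma(1) = phi_1 gamma(0) + c_1
Substituting the second into the first: gamma(0) (1 - phi_1^2) = c_0 + phi_1 c_1, so
  gamma(0) = c_0 / (1 - phi_1^2) = 1 / (1 - (0.086)^2) = 1 / 0.992604 = 1.007451.
  gamma(1) = phi_1 gamma(0) = (0.086)(1.007451) = 0.086641.
Therefore gamma(1) = 0.0866 (to 4 decimal places).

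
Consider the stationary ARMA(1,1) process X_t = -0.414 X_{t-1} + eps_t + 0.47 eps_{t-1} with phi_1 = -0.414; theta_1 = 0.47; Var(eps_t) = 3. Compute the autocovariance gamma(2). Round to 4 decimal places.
\gamma(2) = -0.0676

Multiply the model equation by X_{t-k} and take expectations. With theta_0 = psi_0 = 1 and psi_j the MA(infinity) weights, this gives
  gamma(k) - sum_i phi_i gamma(k-i) = c_k,
  c_k = sigma^2 * sum_{j=k..q} theta_j psi_{j-k}   (c_k = 0 for k > q),
using gamma(-m) = gamma(m).
psi-weights needed (psi_j = theta_j + sum_i phi_i psi_{j-i}):
  psi_1 = theta_1 + phi_1 = 0.47 + (-0.414) = 0.056
Right-hand sides:
  c_0 = sigma^2 (1 + theta_1 psi_1) = 3 * (1 + (0.47)(0.056)) = 3 * 1.02632 = 3.07896
  c_1 = sigma^2 theta_1 = 3 * (0.47) = 1.41
  c_2 = 0
Equations for k = 0 and k = 1 (AR order 1):
  gamma(0) = phi_1 gamma(1) + c_0
  gamma(1) = phi_1 gamma(0) + c_1
Substituting the second into the first: gamma(0) (1 - phi_1^2) = c_0 + phi_1 c_1, so
  gamma(0) = (c_0 + phi_1 c_1) / (1 - phi_1^2) = (3.07896 + (-0.414)(1.41)) / (1 - (-0.414)^2) = 2.49522 / 0.828604 = 3.011354.
  gamma(1) = phi_1 gamma(0) + c_1 = (-0.414)(3.011354) + (1.41) = 0.163299.
For k = 2 (> q): gamma(2) = phi_1 gamma(1) = (-0.414)(0.163299) = -0.067606.
Therefore gamma(2) = -0.0676 (to 4 decimal places).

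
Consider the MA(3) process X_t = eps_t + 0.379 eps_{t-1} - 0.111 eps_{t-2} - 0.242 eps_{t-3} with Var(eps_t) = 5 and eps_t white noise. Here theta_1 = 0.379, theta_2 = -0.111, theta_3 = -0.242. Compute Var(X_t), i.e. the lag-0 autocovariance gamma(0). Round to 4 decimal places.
\gamma(0) = 6.0726

For an MA(q) process X_t = eps_t + sum_i theta_i eps_{t-i} with
Var(eps_t) = sigma^2, the variance is
  gamma(0) = sigma^2 * (1 + sum_i theta_i^2).
  sum_i theta_i^2 = (0.379)^2 + (-0.111)^2 + (-0.242)^2 = 0.143641 + 0.012321 + 0.058564 = 0.214526.
  gamma(0) = 5 * (1 + 0.214526) = 5 * 1.214526 = 6.07263, which rounds to 6.0726.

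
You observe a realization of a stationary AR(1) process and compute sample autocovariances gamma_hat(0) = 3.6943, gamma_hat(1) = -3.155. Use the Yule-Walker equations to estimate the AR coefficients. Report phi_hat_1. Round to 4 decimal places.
\hat\phi_{1} = -0.8540

The Yule-Walker equations for an AR(p) process read, in matrix form,
  Gamma_p phi = r_p,   with   (Gamma_p)_{ij} = gamma(|i - j|),
                       (r_p)_i = gamma(i),   i,j = 1..p.
Substitute the sample gammas (Toeplitz matrix and right-hand side of size 1):
  Gamma_p = [[3.6943]]
  r_p     = [-3.155]
With p = 1 this is the single equation gamma(0) phi_1 = gamma(1):
  phi_hat_1 = gamma(1) / gamma(0) = -3.155 / 3.6943 = -0.8540.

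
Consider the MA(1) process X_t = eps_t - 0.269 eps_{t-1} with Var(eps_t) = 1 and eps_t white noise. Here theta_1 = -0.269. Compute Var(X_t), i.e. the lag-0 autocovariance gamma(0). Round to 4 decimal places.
\gamma(0) = 1.0724

For an MA(q) process X_t = eps_t + sum_i theta_i eps_{t-i} with
Var(eps_t) = sigma^2, the variance is
  gamma(0) = sigma^2 * (1 + sum_i theta_i^2).
  sum_i theta_i^2 = (-0.269)^2 = 0.072361.
  gamma(0) = 1 * (1 + 0.072361) = 1 * 1.072361 = 1.072361, which rounds to 1.0724.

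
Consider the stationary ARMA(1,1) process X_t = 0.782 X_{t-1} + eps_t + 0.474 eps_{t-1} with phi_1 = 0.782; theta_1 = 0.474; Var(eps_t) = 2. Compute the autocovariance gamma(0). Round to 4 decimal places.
\gamma(0) = 10.1217

Multiply the model equation by X_{t-k} and take expectations. With theta_0 = psi_0 = 1 and psi_j the MA(infinity) weights, this gives
  gamma(k) - sum_i phi_i gamma(k-i) = c_k,
  c_k = sigma^2 * sum_{j=k..q} theta_j psi_{j-k}   (c_k = 0 for k > q),
using gamma(-m) = gamma(m).
psi-weights needed (psi_j = theta_j + sum_i phi_i psi_{j-i}):
  psi_1 = theta_1 + phi_1 = 0.474 + (0.782) = 1.256
Right-hand sides:
  c_0 = sigma^2 (1 + theta_1 psi_1) = 2 * (1 + (0.474)(1.256)) = 2 * 1.595344 = 3.190688
  c_1 = sigma^2 theta_1 = 2 * (0.474) = 0.948
  c_2 = 0
Equations for k = 0 and k = 1 (AR order 1):
  gamma(0) = phi_1 gamma(1) + c_0
  gamma(1) = phi_1 gamma(0) + c_1
Substituting the second into the first: gamma(0) (1 - phi_1^2) = c_0 + phi_1 c_1, so
  gamma(0) = (c_0 + phi_1 c_1) / (1 - phi_1^2) = (3.190688 + (0.782)(0.948)) / (1 - (0.782)^2) = 3.932024 / 0.388476 = 10.121665.
Therefore gamma(0) = 10.1217 (to 4 decimal places).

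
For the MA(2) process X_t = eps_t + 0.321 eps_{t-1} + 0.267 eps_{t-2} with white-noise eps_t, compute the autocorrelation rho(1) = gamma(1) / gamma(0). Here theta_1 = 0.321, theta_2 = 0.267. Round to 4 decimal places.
\rho(1) = 0.3463

For an MA(q) process with theta_0 = 1, the autocovariance is
  gamma(k) = sigma^2 * sum_{i=0..q-k} theta_i * theta_{i+k},
and rho(k) = gamma(k) / gamma(0). Sigma^2 cancels.
  numerator   = (1)*(0.321) + (0.321)*(0.267) = 0.406707.
  denominator = (1)^2 + (0.321)^2 + (0.267)^2 = 1.17433.
  rho(1) = 0.406707 / 1.17433 = 0.3463.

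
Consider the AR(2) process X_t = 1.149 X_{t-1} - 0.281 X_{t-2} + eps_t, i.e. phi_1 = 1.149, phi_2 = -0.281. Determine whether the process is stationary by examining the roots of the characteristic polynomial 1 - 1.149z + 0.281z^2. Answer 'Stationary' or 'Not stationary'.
\text{Stationary}

The AR(p) characteristic polynomial is P(z) = 1 - 1.149z + 0.281z^2.
Stationarity requires all roots to lie outside the unit circle, i.e. |z| > 1 for every root.
Set 1 + (-1.149) z + (0.281) z^2 = 0, i.e. a z^2 + b z + c = 0 with a = 0.281, b = -1.149, c = 1.
Discriminant D = b^2 - 4ac = (-1.149)^2 - 4*(0.281)*1 = 1.320201 - (1.124) = 0.196201.
D >= 0, so the roots are real: z = (-b +/- sqrt(D)) / (2a) = (1.149 +/- 0.442946) / (0.562).
  z_1 = (1.149 + 0.442946) / (0.562) = 2.8326,   |z_1| = 2.8326.
  z_2 = (1.149 - 0.442946) / (0.562) = 1.2563,   |z_2| = 1.2563.
Moduli of all roots: 2.8326, 1.2563.
All moduli strictly greater than 1? Yes.
Verdict: Stationary.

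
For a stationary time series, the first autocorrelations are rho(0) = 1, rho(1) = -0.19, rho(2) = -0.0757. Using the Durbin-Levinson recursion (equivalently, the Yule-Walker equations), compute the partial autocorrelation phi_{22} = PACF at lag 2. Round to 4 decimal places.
\phi_{22} = -0.1160

The PACF at lag k is phi_{kk}, the last component of the solution
to the Yule-Walker system G_k phi = r_k where
  (G_k)_{ij} = rho(|i - j|), (r_k)_i = rho(i), i,j = 1..k.
Equivalently, Durbin-Levinson gives phi_{kk} iteratively:
  phi_{11} = rho(1)
  phi_{kk} = [rho(k) - sum_{j=1..k-1} phi_{k-1,j} rho(k-j)]
            / [1 - sum_{j=1..k-1} phi_{k-1,j} rho(j)],
  phi_{k,j} = phi_{k-1,j} - phi_{kk} phi_{k-1,k-j},  j = 1..k-1.
Step k = 1:
  phi_11 = rho(1) = -0.19.
Step k = 2:
  phi_22 = [rho(2) - phi_11 rho(1)] / [1 - phi_11 rho(1)] = [-0.0757 - (-0.19)(-0.19)] / [1 - (-0.19)(-0.19)]
         = -0.1118 / 0.9639 = -0.116.
Therefore phi_{22} = -0.1160.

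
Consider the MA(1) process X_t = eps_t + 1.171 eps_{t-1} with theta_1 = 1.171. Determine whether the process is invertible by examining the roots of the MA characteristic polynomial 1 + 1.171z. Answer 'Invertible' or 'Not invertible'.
\text{Not invertible}

The MA(q) characteristic polynomial is P(z) = 1 + 1.171z.
Invertibility requires all roots to lie outside the unit circle, i.e. |z| > 1 for every root.
This is linear in z: 1 + (1.171) z = 0  =>  z = -1/(1.171) = -0.853971,  |z| = 0.853971.
Moduli of all roots: 0.8540.
All moduli strictly greater than 1? No.
Verdict: Not invertible.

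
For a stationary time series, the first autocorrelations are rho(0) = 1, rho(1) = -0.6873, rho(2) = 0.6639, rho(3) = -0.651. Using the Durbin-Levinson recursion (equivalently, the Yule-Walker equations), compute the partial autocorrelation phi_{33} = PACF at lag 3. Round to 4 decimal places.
\phi_{33} = -0.2420

The PACF at lag k is phi_{kk}, the last component of the solution
to the Yule-Walker system G_k phi = r_k where
  (G_k)_{ij} = rho(|i - j|), (r_k)_i = rho(i), i,j = 1..k.
Equivalently, Durbin-Levinson gives phi_{kk} iteratively:
  phi_{11} = rho(1)
  phi_{kk} = [rho(k) - sum_{j=1..k-1} phi_{k-1,j} rho(k-j)]
            / [1 - sum_{j=1..k-1} phi_{k-1,j} rho(j)],
  phi_{k,j} = phi_{k-1,j} - phi_{kk} phi_{k-1,k-j},  j = 1..k-1.
Step k = 1:
  phi_11 = rho(1) = -0.6873.
Step k = 2:
  phi_22 = [rho(2) - phi_11 rho(1)] / [1 - phi_11 rho(1)] = [0.6639 - (-0.6873)(-0.6873)] / [1 - (-0.6873)(-0.6873)]
         = 0.19151871 / 0.52761871 = 0.362987.
  Update: phi_21 = phi_11 - phi_22 phi_11 = -0.6873 - (0.362987)(-0.6873) = -0.437819.
Step k = 3:
  phi_33 = [rho(3) - phi_21 rho(2) - phi_22 rho(1)] / [1 - phi_21 rho(1) - phi_22 rho(2)]
    numerator   = -0.651 - (-0.437819)(0.6639) - (0.362987)(-0.6873) = -0.11085099
    denominator = 1 - (-0.437819)(-0.6873) - (0.362987)(0.6639) = 0.45809992
  phi_33 = -0.11085099 / 0.45809992 = -0.242.
Therefore phi_{33} = -0.2420.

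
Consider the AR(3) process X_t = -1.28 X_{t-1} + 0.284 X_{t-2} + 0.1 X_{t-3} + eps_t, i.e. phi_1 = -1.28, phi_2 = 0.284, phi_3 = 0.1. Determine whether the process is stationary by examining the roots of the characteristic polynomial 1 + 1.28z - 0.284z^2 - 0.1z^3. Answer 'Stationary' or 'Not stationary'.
\text{Not stationary}

The AR(p) characteristic polynomial is P(z) = 1 + 1.28z - 0.284z^2 - 0.1z^3.
Stationarity requires all roots to lie outside the unit circle, i.e. |z| > 1 for every root.
Degree 3: look for a simple real root z0 first, then factor out (1 - z/z0) and solve the remaining quadratic.
Testing z0 = -5: P(-5) = 1 + (1.28)(-5) + (-0.284)(-5)^2 + (-0.1)(-5)^3
  = 1 + (-6.4) + (-7.1) + (12.5) = 0.  So z_0 = -5 is a root, |z_0| = 5.
Divide out the factor (1 + 0.2 z) = (1 - z/z0) (since 1/z0 = -0.2):
  P(z) = (1 + 0.2 z)(1 + (1.08) z + (-0.5) z^2)
  [check: z-coef 1.08 - (-0.2) = 1.28; z^2-coef -0.5 - (-0.2)(1.08) = -0.284; z^3-coef -(-0.2)(-0.5) = -0.1.]
Remaining roots from the quadratic factor 1 + (1.08) z + (-0.5) z^2:
  Set 1 + (1.08) z + (-0.5) z^2 = 0, i.e. a z^2 + b z + c = 0 with a = -0.5, b = 1.08, c = 1.
  Discriminant D = b^2 - 4ac = (1.08)^2 - 4*(-0.5)*1 = 1.1664 - (-2) = 3.1664.
  D >= 0, so the roots are real: z = (-b +/- sqrt(D)) / (2a) = (-1.08 +/- 1.779438) / (-1).
    z_1 = (-1.08 + 1.779438) / (-1) = -0.6994,   |z_1| = 0.6994.
    z_2 = (-1.08 - 1.779438) / (-1) = 2.8594,   |z_2| = 2.8594.
Moduli of all roots: 5.0000, 0.6994, 2.8594.
All moduli strictly greater than 1? No.
Verdict: Not stationary.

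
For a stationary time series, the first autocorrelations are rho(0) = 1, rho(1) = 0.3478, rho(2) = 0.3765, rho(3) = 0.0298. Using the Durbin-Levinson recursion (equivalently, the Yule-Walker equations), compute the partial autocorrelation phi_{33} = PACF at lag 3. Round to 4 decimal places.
\phi_{33} = -0.2040

The PACF at lag k is phi_{kk}, the last component of the solution
to the Yule-Walker system G_k phi = r_k where
  (G_k)_{ij} = rho(|i - j|), (r_k)_i = rho(i), i,j = 1..k.
Equivalently, Durbin-Levinson gives phi_{kk} iteratively:
  phi_{11} = rho(1)
  phi_{kk} = [rho(k) - sum_{j=1..k-1} phi_{k-1,j} rho(k-j)]
            / [1 - sum_{j=1..k-1} phi_{k-1,j} rho(j)],
  phi_{k,j} = phi_{k-1,j} - phi_{kk} phi_{k-1,k-j},  j = 1..k-1.
Step k = 1:
  phi_11 = rho(1) = 0.3478.
Step k = 2:
  phi_22 = [rho(2) - phi_11 rho(1)] / [1 - phi_11 rho(1)] = [0.3765 - (0.3478)(0.3478)] / [1 - (0.3478)(0.3478)]
         = 0.25553516 / 0.87903516 = 0.2907.
  Update: phi_21 = phi_11 - phi_22 phi_11 = 0.3478 - (0.2907)(0.3478) = 0.246695.
Step k = 3:
  phi_33 = [rho(3) - phi_21 rho(2) - phi_22 rho(1)] / [1 - phi_21 rho(1) - phi_22 rho(2)]
    numerator   = 0.0298 - (0.246695)(0.3765) - (0.2907)(0.3478) = -0.16418587
    denominator = 1 - (0.246695)(0.3478) - (0.2907)(0.3765) = 0.80475119
  phi_33 = -0.16418587 / 0.80475119 = -0.204.
Therefore phi_{33} = -0.2040.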